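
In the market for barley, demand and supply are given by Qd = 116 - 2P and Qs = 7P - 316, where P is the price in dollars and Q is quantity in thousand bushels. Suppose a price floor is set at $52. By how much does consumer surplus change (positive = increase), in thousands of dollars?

-64

In a free market, 116 - 2P = 7P - 316 gives the equilibrium P* = 48, Q* = 20.
Because the floor (52) lies above the market-clearing price, it is binding.
At P = 52: Qd = 116 - 2·52 = 12 and Qs = 7·52 - 316 = 48.
Consumer surplus without the control is ½ · (58 - 48) · 20 = 100.
With the floor, consumers buy 12 units at 52, so CS = ½ · (58 - 52) · 12 = 36.
Change in consumer surplus = 36 - 100 = -64.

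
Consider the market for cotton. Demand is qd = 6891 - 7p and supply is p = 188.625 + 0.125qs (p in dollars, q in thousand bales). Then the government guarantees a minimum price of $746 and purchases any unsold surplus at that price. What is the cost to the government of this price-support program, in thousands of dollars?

Rearranging supply gives qs = 8p - 1509. Equilibrium: 6891 - 7p = 8p - 1509, so 8400 = 15p and p* = 560, q* = 2971.
The floor of 746 is above the equilibrium price 560, so it binds.
At p = 746: qd = 6891 - 7·746 = 1669 and qs = 8·746 - 1509 = 4459.
Surplus = qs - qd = 2790.
Government expenditure = surplus × support price = 2790 × 746 = 2081340.

2081340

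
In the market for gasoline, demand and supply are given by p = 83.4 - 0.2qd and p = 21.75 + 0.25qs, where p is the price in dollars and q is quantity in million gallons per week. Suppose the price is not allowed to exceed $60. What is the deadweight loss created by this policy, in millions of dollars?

Rearranging demand gives qd = 417 - 5p; rearranging supply gives qs = 4p - 87. In a free market, 417 - 5p = 4p - 87 gives the equilibrium p* = 56, q* = 137.
The ceiling of 60 is above the equilibrium price 56, so it is not binding; the market clears at p* = 56, q* = 137.
Since the control does not bind, no trades are prevented and deadweight loss is zero.

0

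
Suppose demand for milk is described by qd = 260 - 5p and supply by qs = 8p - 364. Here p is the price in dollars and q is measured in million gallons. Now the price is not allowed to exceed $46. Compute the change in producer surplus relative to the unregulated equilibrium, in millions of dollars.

Without the control the market clears where 260 - 5p = 8p - 364, i.e. p* = 48 and q* = 20.
Since 46 < 48, the ceiling is binding.
At p = 46: qd = 260 - 5·46 = 30 and qs = 8·46 - 364 = 4.
Producer surplus without the control is ½ · (48 - 45.5) · 20 = 25.
With the ceiling, producers sell 4 units at 46, so PS = ½ · (46 - 45.5) · 4 = 1.
Change in producer surplus = 1 - 25 = -24.

-24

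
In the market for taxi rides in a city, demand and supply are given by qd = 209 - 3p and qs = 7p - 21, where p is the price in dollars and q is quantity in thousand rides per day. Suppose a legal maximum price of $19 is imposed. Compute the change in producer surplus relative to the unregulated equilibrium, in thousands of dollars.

In a free market, 209 - 3p = 7p - 21 gives the equilibrium p* = 23, q* = 140.
Because the ceiling (19) lies below the market-clearing price, it is binding.
At p = 19: qd = 209 - 3·19 = 152 and qs = 7·19 - 21 = 112.
Producer surplus without the control is ½ · (23 - 3) · 140 = 1400.
With the ceiling, producers sell 112 units at 19, so PS = ½ · (19 - 3) · 112 = 896.
Change in producer surplus = 896 - 1400 = -504.

-504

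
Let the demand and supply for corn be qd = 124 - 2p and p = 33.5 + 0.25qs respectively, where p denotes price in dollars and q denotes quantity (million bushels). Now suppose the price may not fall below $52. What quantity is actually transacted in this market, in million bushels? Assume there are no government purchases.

20

Rearranging supply gives qs = 4p - 134. In a free market, 124 - 2p = 4p - 134 gives the equilibrium p* = 43, q* = 38.
Because the floor (52) lies above the market-clearing price, it is binding.
At p = 52: qd = 124 - 2·52 = 20 and qs = 4·52 - 134 = 74.
The quantity actually transacted is the short side, demand: 20.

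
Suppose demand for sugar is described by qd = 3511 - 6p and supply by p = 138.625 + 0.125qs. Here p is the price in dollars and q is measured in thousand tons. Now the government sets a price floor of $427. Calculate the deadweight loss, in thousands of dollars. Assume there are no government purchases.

49397.25

Rearranging supply gives qs = 8p - 1109. Without the control the market clears where 3511 - 6p = 8p - 1109, i.e. p* = 330 and q* = 1531.
Because the floor (427) lies above the market-clearing price, it is binding.
At p = 427: qd = 3511 - 6·427 = 949 and qs = 8·427 - 1109 = 2307.
Quantity traded falls to 949. At q = 949 the demand price is (3511 - 949)/6 = 427 and the supply price is (1109 + 949)/8 = 257.25.
Deadweight loss = ½ · (427 - 257.25) · (1531 - 949) = ½ · 169.75 · 582 = 49397.25.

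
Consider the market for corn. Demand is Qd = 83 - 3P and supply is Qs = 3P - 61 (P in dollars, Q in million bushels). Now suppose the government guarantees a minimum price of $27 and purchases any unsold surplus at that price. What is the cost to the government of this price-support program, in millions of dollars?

Setting quantity demanded equal to quantity supplied, 83 - 3P = 3P - 61, gives P* = 24 and Q* = 11.
The floor of 27 is above the equilibrium price 24, so it binds.
At P = 27: Qd = 83 - 3·27 = 2 and Qs = 3·27 - 61 = 20.
Surplus = Qs - Qd = 18.
Government expenditure = surplus × support price = 18 × 27 = 486.

486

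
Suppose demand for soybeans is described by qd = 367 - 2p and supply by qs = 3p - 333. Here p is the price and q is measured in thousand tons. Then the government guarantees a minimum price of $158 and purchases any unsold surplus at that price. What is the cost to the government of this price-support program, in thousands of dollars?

14220

Equilibrium: 367 - 2p = 3p - 333, so 700 = 5p and p* = 140, q* = 87.
Because the floor (158) lies above the market-clearing price, it is binding.
At p = 158: qd = 367 - 2·158 = 51 and qs = 3·158 - 333 = 141.
Surplus = qs - qd = 90.
Government expenditure = surplus × support price = 90 × 158 = 14220.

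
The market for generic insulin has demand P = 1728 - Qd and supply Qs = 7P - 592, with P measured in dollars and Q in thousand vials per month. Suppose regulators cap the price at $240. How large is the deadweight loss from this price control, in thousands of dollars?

Rearranging demand gives Qd = 1728 - P. Equilibrium: 1728 - P = 7P - 592, so 2320 = 8P and P* = 290, Q* = 1438.
The ceiling of 240 is below the equilibrium price 290, so it binds.
At P = 240: Qd = 1728 - 240 = 1488 and Qs = 7·240 - 592 = 1088.
Quantity traded falls to 1088. At Q = 1088 the demand price is 1728 - 1088 = 640 and the supply price is (592 + 1088)/7 = 240.
Deadweight loss = ½ · (640 - 240) · (1438 - 1088) = ½ · 400 · 350 = 70000.

70000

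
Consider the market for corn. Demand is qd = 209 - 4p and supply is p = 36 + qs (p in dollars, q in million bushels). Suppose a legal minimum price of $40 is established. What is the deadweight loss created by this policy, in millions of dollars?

Rearranging supply gives qs = p - 36. Without the control the market clears where 209 - 4p = p - 36, i.e. p* = 49 and q* = 13.
The floor of 40 is below the equilibrium price 49, so it is not binding; the market clears at p* = 49, q* = 13.
Since the control does not bind, no trades are prevented and deadweight loss is zero.

0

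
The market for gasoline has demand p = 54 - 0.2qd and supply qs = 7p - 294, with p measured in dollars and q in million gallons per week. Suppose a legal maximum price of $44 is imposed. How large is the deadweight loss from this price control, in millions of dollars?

75.6

Rearranging demand gives qd = 270 - 5p. Setting quantity demanded equal to quantity supplied, 270 - 5p = 7p - 294, gives p* = 47 and q* = 35.
Because the ceiling (44) lies below the market-clearing price, it is binding.
At p = 44: qd = 270 - 5·44 = 50 and qs = 7·44 - 294 = 14.
Quantity traded falls to 14. At q = 14 the demand price is (270 - 14)/5 = 51.2 and the supply price is (294 + 14)/7 = 44.
Deadweight loss = ½ · (51.2 - 44) · (35 - 14) = ½ · 7.2 · 21 = 75.6.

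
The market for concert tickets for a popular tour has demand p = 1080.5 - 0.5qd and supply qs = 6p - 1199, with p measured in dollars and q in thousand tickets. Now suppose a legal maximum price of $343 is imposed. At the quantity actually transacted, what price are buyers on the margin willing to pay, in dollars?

Rearranging demand gives qd = 2161 - 2p. Without the control the market clears where 2161 - 2p = 6p - 1199, i.e. p* = 420 and q* = 1321.
Since 343 < 420, the ceiling is binding.
At p = 343: qd = 2161 - 2·343 = 1475 and qs = 6·343 - 1199 = 859.
Only 859 units reach the market. On the demand curve, the marginal buyer's willingness to pay at q = 859 is (2161 - 859)/2 = 651.

651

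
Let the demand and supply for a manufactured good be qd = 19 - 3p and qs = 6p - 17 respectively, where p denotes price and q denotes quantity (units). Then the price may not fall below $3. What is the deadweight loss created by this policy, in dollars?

Without the control the market clears where 19 - 3p = 6p - 17, i.e. p* = 4 and q* = 7.
Since 3 is below p* = 4, the floor does not bind and the free-market outcome prevails.
Since the control does not bind, no trades are prevented and deadweight loss is zero.

0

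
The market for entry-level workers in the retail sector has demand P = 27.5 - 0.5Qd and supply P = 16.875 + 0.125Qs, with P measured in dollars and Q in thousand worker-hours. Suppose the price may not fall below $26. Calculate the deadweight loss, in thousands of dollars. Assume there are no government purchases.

Rearranging demand gives Qd = 55 - 2P; rearranging supply gives Qs = 8P - 135. Equilibrium: 55 - 2P = 8P - 135, so 190 = 10P and P* = 19, Q* = 17.
Since 26 > 19, the floor is binding.
At P = 26: Qd = 55 - 2·26 = 3 and Qs = 8·26 - 135 = 73.
Quantity traded falls to 3. At Q = 3 the demand price is (55 - 3)/2 = 26 and the supply price is (135 + 3)/8 = 17.25.
Deadweight loss = ½ · (26 - 17.25) · (17 - 3) = ½ · 8.75 · 14 = 61.25.

61.25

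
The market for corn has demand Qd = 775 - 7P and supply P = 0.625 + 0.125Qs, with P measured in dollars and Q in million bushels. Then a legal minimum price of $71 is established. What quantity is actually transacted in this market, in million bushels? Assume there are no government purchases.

278

Rearranging supply gives Qs = 8P - 5. In a free market, 775 - 7P = 8P - 5 gives the equilibrium P* = 52, Q* = 411.
The floor of 71 is above the equilibrium price 52, so it binds.
At P = 71: Qd = 775 - 7·71 = 278 and Qs = 8·71 - 5 = 563.
The quantity actually transacted is the short side, demand: 278.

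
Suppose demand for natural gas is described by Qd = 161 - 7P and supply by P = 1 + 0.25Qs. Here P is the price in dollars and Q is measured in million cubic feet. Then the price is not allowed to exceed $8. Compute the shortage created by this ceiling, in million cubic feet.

77

Rearranging supply gives Qs = 4P - 4. Without the control the market clears where 161 - 7P = 4P - 4, i.e. P* = 15 and Q* = 56.
Because the ceiling (8) lies below the market-clearing price, it is binding.
At P = 8: Qd = 161 - 7·8 = 105 and Qs = 4·8 - 4 = 28.
Shortage = Qd - Qs = 105 - 28 = 77.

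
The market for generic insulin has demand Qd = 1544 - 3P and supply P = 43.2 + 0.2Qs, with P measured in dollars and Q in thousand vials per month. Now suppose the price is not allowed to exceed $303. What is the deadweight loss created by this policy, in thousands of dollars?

Rearranging supply gives Qs = 5P - 216. Equilibrium: 1544 - 3P = 5P - 216, so 1760 = 8P and P* = 220, Q* = 884.
The ceiling of 303 is above the equilibrium price 220, so it is not binding; the market clears at P* = 220, Q* = 884.
Since the control does not bind, no trades are prevented and deadweight loss is zero.

0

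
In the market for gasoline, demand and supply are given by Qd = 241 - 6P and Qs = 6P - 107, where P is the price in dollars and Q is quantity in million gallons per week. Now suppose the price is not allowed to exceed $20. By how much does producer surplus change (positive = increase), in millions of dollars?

-360

In a free market, 241 - 6P = 6P - 107 gives the equilibrium P* = 29, Q* = 67.
Since 20 < 29, the ceiling is binding.
At P = 20: Qd = 241 - 6·20 = 121 and Qs = 6·20 - 107 = 13.
Producer surplus without the control is ½ · (29 - 107/6) · 67 = 4489/12.
With the ceiling, producers sell 13 units at 20, so PS = ½ · (20 - 107/6) · 13 = 169/12.
Change in producer surplus = 169/12 - 4489/12 = -360.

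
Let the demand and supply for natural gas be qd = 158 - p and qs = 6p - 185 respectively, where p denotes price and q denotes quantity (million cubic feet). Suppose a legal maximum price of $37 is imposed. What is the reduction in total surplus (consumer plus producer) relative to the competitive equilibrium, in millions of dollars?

Equilibrium: 158 - p = 6p - 185, so 343 = 7p and p* = 49, q* = 109.
Because the ceiling (37) lies below the market-clearing price, it is binding.
At p = 37: qd = 158 - 37 = 121 and qs = 6·37 - 185 = 37.
Quantity traded falls to 37. At q = 37 the demand price is 158 - 37 = 121 and the supply price is (185 + 37)/6 = 37.
Deadweight loss = ½ · (121 - 37) · (109 - 37) = ½ · 84 · 72 = 3024.

3024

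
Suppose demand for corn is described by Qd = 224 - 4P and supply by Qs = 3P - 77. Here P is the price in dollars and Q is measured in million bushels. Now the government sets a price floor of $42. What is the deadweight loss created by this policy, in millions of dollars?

0

Equilibrium: 224 - 4P = 3P - 77, so 301 = 7P and P* = 43, Q* = 52.
Since 42 is below P* = 43, the floor does not bind and the free-market outcome prevails.
Since the control does not bind, no trades are prevented and deadweight loss is zero.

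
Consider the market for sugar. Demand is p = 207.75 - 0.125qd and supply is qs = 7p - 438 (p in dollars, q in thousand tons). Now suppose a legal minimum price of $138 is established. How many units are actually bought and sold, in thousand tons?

542

Rearranging demand gives qd = 1662 - 8p. In a free market, 1662 - 8p = 7p - 438 gives the equilibrium p* = 140, q* = 542.
The floor of 138 is below the equilibrium price 140, so it is not binding; the market clears at p* = 140, q* = 542.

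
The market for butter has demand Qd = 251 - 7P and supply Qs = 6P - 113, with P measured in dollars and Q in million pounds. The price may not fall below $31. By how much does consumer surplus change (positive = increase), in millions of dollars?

Setting quantity demanded equal to quantity supplied, 251 - 7P = 6P - 113, gives P* = 28 and Q* = 55.
Because the floor (31) lies above the market-clearing price, it is binding.
At P = 31: Qd = 251 - 7·31 = 34 and Qs = 6·31 - 113 = 73.
Consumer surplus without the control is ½ · (251/7 - 28) · 55 = 3025/14.
With the floor, consumers buy 34 units at 31, so CS = ½ · (251/7 - 31) · 34 = 578/7.
Change in consumer surplus = 578/7 - 3025/14 = -133.5.

-133.5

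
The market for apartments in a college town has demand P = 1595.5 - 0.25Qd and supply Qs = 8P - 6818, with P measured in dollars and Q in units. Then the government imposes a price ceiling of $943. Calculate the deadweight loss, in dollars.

Rearranging demand gives Qd = 6382 - 4P. In a free market, 6382 - 4P = 8P - 6818 gives the equilibrium P* = 1100, Q* = 1982.
Since 943 < 1100, the ceiling is binding.
At P = 943: Qd = 6382 - 4·943 = 2610 and Qs = 8·943 - 6818 = 726.
Quantity traded falls to 726. At Q = 726 the demand price is (6382 - 726)/4 = 1414 and the supply price is (6818 + 726)/8 = 943.
Deadweight loss = ½ · (1414 - 943) · (1982 - 726) = ½ · 471 · 1256 = 295788.

295788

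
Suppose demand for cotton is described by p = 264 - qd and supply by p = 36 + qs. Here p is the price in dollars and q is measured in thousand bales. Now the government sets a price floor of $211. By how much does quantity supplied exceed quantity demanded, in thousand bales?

122

Rearranging demand gives qd = 264 - p; rearranging supply gives qs = p - 36. Setting quantity demanded equal to quantity supplied, 264 - p = p - 36, gives p* = 150 and q* = 114.
Since 211 > 150, the floor is binding.
At p = 211: qd = 264 - 211 = 53 and qs = 211 - 36 = 175.
Surplus = qs - qd = 175 - 53 = 122.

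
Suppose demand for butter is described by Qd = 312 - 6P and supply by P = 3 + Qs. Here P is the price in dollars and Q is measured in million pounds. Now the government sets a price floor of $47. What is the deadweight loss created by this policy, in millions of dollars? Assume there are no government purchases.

84

Rearranging supply gives Qs = P - 3. Equilibrium: 312 - 6P = P - 3, so 315 = 7P and P* = 45, Q* = 42.
The floor of 47 is above the equilibrium price 45, so it binds.
At P = 47: Qd = 312 - 6·47 = 30 and Qs = 47 - 3 = 44.
Quantity traded falls to 30. At Q = 30 the demand price is (312 - 30)/6 = 47 and the supply price is 3 + 30 = 33.
Deadweight loss = ½ · (47 - 33) · (42 - 30) = ½ · 14 · 12 = 84.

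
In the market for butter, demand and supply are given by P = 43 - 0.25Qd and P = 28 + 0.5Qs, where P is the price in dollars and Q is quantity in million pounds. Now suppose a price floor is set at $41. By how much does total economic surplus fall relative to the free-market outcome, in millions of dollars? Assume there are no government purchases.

54

Rearranging demand gives Qd = 172 - 4P; rearranging supply gives Qs = 2P - 56. In a free market, 172 - 4P = 2P - 56 gives the equilibrium P* = 38, Q* = 20.
Since 41 > 38, the floor is binding.
At P = 41: Qd = 172 - 4·41 = 8 and Qs = 2·41 - 56 = 26.
Quantity traded falls to 8. At Q = 8 the demand price is (172 - 8)/4 = 41 and the supply price is (56 + 8)/2 = 32.
Deadweight loss = ½ · (41 - 32) · (20 - 8) = ½ · 9 · 12 = 54.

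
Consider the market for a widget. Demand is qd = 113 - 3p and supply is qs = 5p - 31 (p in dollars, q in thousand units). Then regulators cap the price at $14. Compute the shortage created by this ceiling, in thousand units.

Setting quantity demanded equal to quantity supplied, 113 - 3p = 5p - 31, gives p* = 18 and q* = 59.
The ceiling of 14 is below the equilibrium price 18, so it binds.
At p = 14: qd = 113 - 3·14 = 71 and qs = 5·14 - 31 = 39.
Shortage = qd - qs = 71 - 39 = 32.

32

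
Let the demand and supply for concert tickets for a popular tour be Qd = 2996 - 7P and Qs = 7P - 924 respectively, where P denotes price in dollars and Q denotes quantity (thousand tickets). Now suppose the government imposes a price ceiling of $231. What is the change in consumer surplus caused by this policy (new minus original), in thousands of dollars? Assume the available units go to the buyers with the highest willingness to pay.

Equilibrium: 2996 - 7P = 7P - 924, so 3920 = 14P and P* = 280, Q* = 1036.
Since 231 < 280, the ceiling is binding.
At P = 231: Qd = 2996 - 7·231 = 1379 and Qs = 7·231 - 924 = 693.
Consumer surplus without the control is ½ · (428 - 280) · 1036 = 76664.
With the ceiling, 693 units are sold at 231 (assume they go to the highest-value buyers). The demand price at Q = 693 is 329, so CS = ½ · [(428 - 231) + (329 - 231)] · 693 = 102217.5.
Change in consumer surplus = 102217.5 - 76664 = 25553.5.

25553.5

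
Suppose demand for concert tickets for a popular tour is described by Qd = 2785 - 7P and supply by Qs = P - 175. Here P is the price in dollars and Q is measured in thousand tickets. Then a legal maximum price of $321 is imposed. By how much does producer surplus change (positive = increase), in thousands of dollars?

Without the control the market clears where 2785 - 7P = P - 175, i.e. P* = 370 and Q* = 195.
The ceiling of 321 is below the equilibrium price 370, so it binds.
At P = 321: Qd = 2785 - 7·321 = 538 and Qs = 321 - 175 = 146.
Producer surplus without the control is ½ · (370 - 175) · 195 = 19012.5.
With the ceiling, producers sell 146 units at 321, so PS = ½ · (321 - 175) · 146 = 10658.
Change in producer surplus = 10658 - 19012.5 = -8354.5.

-8354.5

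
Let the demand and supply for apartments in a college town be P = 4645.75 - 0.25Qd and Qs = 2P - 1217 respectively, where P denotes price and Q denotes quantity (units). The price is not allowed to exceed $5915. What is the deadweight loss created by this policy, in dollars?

0

Rearranging demand gives Qd = 18583 - 4P. Without the control the market clears where 18583 - 4P = 2P - 1217, i.e. P* = 3300 and Q* = 5383.
Since 5915 is above P* = 3300, the ceiling does not bind and the free-market outcome prevails.
Since the control does not bind, no trades are prevented and deadweight loss is zero.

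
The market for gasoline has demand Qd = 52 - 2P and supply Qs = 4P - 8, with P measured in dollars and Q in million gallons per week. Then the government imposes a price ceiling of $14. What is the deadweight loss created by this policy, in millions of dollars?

Without the control the market clears where 52 - 2P = 4P - 8, i.e. P* = 10 and Q* = 32.
Since 14 is above P* = 10, the ceiling does not bind and the free-market outcome prevails.
Since the control does not bind, no trades are prevented and deadweight loss is zero.

0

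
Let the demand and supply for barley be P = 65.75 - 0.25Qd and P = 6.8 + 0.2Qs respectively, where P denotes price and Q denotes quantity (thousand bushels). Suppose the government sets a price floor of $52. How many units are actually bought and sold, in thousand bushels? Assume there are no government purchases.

Rearranging demand gives Qd = 263 - 4P; rearranging supply gives Qs = 5P - 34. Equilibrium: 263 - 4P = 5P - 34, so 297 = 9P and P* = 33, Q* = 131.
The floor of 52 is above the equilibrium price 33, so it binds.
At P = 52: Qd = 263 - 4·52 = 55 and Qs = 5·52 - 34 = 226.
The quantity actually transacted is the short side, demand: 55.

55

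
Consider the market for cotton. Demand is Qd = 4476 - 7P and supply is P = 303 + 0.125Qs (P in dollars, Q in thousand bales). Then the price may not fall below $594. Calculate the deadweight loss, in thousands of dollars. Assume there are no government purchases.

117836.25

Rearranging supply gives Qs = 8P - 2424. Without the control the market clears where 4476 - 7P = 8P - 2424, i.e. P* = 460 and Q* = 1256.
Because the floor (594) lies above the market-clearing price, it is binding.
At P = 594: Qd = 4476 - 7·594 = 318 and Qs = 8·594 - 2424 = 2328.
Quantity traded falls to 318. At Q = 318 the demand price is (4476 - 318)/7 = 594 and the supply price is (2424 + 318)/8 = 342.75.
Deadweight loss = ½ · (594 - 342.75) · (1256 - 318) = ½ · 251.25 · 938 = 117836.25.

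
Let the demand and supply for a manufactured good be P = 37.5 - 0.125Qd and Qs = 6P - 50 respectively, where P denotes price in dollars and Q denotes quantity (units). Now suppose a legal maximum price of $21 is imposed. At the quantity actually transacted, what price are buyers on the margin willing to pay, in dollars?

28

Rearranging demand gives Qd = 300 - 8P. Without the control the market clears where 300 - 8P = 6P - 50, i.e. P* = 25 and Q* = 100.
Since 21 < 25, the ceiling is binding.
At P = 21: Qd = 300 - 8·21 = 132 and Qs = 6·21 - 50 = 76.
Only 76 units reach the market. On the demand curve, the marginal buyer's willingness to pay at Q = 76 is (300 - 76)/8 = 28.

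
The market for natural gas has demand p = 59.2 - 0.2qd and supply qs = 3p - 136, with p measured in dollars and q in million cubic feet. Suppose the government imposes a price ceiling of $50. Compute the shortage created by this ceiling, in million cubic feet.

32

Rearranging demand gives qd = 296 - 5p. In a free market, 296 - 5p = 3p - 136 gives the equilibrium p* = 54, q* = 26.
Since 50 < 54, the ceiling is binding.
At p = 50: qd = 296 - 5·50 = 46 and qs = 3·50 - 136 = 14.
Shortage = qd - qs = 46 - 14 = 32.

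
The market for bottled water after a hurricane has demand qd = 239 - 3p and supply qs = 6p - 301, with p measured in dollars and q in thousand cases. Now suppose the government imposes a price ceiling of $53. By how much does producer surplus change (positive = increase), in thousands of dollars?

-266

Setting quantity demanded equal to quantity supplied, 239 - 3p = 6p - 301, gives p* = 60 and q* = 59.
Since 53 < 60, the ceiling is binding.
At p = 53: qd = 239 - 3·53 = 80 and qs = 6·53 - 301 = 17.
Producer surplus without the control is ½ · (60 - 301/6) · 59 = 3481/12.
With the ceiling, producers sell 17 units at 53, so PS = ½ · (53 - 301/6) · 17 = 289/12.
Change in producer surplus = 289/12 - 3481/12 = -266.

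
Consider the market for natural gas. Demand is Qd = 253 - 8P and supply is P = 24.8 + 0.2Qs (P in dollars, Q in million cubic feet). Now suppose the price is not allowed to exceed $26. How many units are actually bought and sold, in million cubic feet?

6

Rearranging supply gives Qs = 5P - 124. Without the control the market clears where 253 - 8P = 5P - 124, i.e. P* = 29 and Q* = 21.
The ceiling of 26 is below the equilibrium price 29, so it binds.
At P = 26: Qd = 253 - 8·26 = 45 and Qs = 5·26 - 124 = 6.
The quantity actually transacted is the short side, supply: 6.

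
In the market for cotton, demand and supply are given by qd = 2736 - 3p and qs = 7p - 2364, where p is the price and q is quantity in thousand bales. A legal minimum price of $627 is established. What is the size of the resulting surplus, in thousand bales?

1170

Setting quantity demanded equal to quantity supplied, 2736 - 3p = 7p - 2364, gives p* = 510 and q* = 1206.
The floor of 627 is above the equilibrium price 510, so it binds.
At p = 627: qd = 2736 - 3·627 = 855 and qs = 7·627 - 2364 = 2025.
Surplus = qs - qd = 2025 - 855 = 1170.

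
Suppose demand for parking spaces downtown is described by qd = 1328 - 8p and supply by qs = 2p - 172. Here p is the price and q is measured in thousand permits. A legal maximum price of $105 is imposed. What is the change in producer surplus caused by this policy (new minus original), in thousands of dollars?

-3735

Equilibrium: 1328 - 8p = 2p - 172, so 1500 = 10p and p* = 150, q* = 128.
Because the ceiling (105) lies below the market-clearing price, it is binding.
At p = 105: qd = 1328 - 8·105 = 488 and qs = 2·105 - 172 = 38.
Producer surplus without the control is ½ · (150 - 86) · 128 = 4096.
With the ceiling, producers sell 38 units at 105, so PS = ½ · (105 - 86) · 38 = 361.
Change in producer surplus = 361 - 4096 = -3735.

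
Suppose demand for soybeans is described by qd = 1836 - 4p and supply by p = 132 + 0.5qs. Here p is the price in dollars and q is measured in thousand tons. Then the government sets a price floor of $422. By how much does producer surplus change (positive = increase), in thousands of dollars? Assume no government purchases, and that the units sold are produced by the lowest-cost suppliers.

-10080

Rearranging supply gives qs = 2p - 264. In a free market, 1836 - 4p = 2p - 264 gives the equilibrium p* = 350, q* = 436.
Because the floor (422) lies above the market-clearing price, it is binding.
At p = 422: qd = 1836 - 4·422 = 148 and qs = 2·422 - 264 = 580.
Producer surplus without the control is ½ · (350 - 132) · 436 = 47524.
With the floor, 148 units are sold at 422. The supply price at q = 148 is 206, so PS = ½ · [(422 - 132) + (422 - 206)] · 148 = 37444.
Change in producer surplus = 37444 - 47524 = -10080.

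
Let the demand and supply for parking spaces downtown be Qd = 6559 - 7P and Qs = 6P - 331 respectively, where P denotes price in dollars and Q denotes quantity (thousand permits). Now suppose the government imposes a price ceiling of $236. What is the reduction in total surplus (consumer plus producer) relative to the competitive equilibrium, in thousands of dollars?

481572

Equilibrium: 6559 - 7P = 6P - 331, so 6890 = 13P and P* = 530, Q* = 2849.
Because the ceiling (236) lies below the market-clearing price, it is binding.
At P = 236: Qd = 6559 - 7·236 = 4907 and Qs = 6·236 - 331 = 1085.
Quantity traded falls to 1085. At Q = 1085 the demand price is (6559 - 1085)/7 = 782 and the supply price is (331 + 1085)/6 = 236.
Deadweight loss = ½ · (782 - 236) · (2849 - 1085) = ½ · 546 · 1764 = 481572.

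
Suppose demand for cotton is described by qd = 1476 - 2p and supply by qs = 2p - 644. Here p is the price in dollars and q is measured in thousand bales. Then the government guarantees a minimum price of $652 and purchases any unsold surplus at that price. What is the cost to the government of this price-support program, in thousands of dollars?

318176

Equilibrium: 1476 - 2p = 2p - 644, so 2120 = 4p and p* = 530, q* = 416.
Because the floor (652) lies above the market-clearing price, it is binding.
At p = 652: qd = 1476 - 2·652 = 172 and qs = 2·652 - 644 = 660.
Surplus = qs - qd = 488.
Government expenditure = surplus × support price = 488 × 652 = 318176.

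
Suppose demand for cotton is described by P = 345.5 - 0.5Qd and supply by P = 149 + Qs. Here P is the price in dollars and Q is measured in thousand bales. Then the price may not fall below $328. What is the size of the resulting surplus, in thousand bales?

Rearranging demand gives Qd = 691 - 2P; rearranging supply gives Qs = P - 149. Setting quantity demanded equal to quantity supplied, 691 - 2P = P - 149, gives P* = 280 and Q* = 131.
Since 328 > 280, the floor is binding.
At P = 328: Qd = 691 - 2·328 = 35 and Qs = 328 - 149 = 179.
Surplus = Qs - Qd = 179 - 35 = 144.

144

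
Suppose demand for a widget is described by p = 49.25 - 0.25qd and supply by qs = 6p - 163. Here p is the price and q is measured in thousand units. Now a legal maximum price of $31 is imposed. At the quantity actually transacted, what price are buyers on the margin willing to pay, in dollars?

43.5

Rearranging demand gives qd = 197 - 4p. In a free market, 197 - 4p = 6p - 163 gives the equilibrium p* = 36, q* = 53.
Since 31 < 36, the ceiling is binding.
At p = 31: qd = 197 - 4·31 = 73 and qs = 6·31 - 163 = 23.
Only 23 units reach the market. On the demand curve, the marginal buyer's willingness to pay at q = 23 is (197 - 23)/4 = 43.5.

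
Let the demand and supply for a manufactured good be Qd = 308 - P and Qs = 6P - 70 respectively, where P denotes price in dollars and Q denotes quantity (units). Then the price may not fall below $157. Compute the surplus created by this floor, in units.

721

Without the control the market clears where 308 - P = 6P - 70, i.e. P* = 54 and Q* = 254.
Since 157 > 54, the floor is binding.
At P = 157: Qd = 308 - 157 = 151 and Qs = 6·157 - 70 = 872.
Surplus = Qs - Qd = 872 - 151 = 721.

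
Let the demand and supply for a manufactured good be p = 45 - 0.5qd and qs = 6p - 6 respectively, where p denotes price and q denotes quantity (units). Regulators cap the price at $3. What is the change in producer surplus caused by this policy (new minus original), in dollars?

-351

Rearranging demand gives qd = 90 - 2p. Setting quantity demanded equal to quantity supplied, 90 - 2p = 6p - 6, gives p* = 12 and q* = 66.
Because the ceiling (3) lies below the market-clearing price, it is binding.
At p = 3: qd = 90 - 2·3 = 84 and qs = 6·3 - 6 = 12.
Producer surplus without the control is ½ · (12 - 1) · 66 = 363.
With the ceiling, producers sell 12 units at 3, so PS = ½ · (3 - 1) · 12 = 12.
Change in producer surplus = 12 - 363 = -351.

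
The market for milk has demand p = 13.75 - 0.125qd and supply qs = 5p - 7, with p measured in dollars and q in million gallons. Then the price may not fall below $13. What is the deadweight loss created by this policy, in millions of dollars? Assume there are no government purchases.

166.4

Rearranging demand gives qd = 110 - 8p. Setting quantity demanded equal to quantity supplied, 110 - 8p = 5p - 7, gives p* = 9 and q* = 38.
Since 13 > 9, the floor is binding.
At p = 13: qd = 110 - 8·13 = 6 and qs = 5·13 - 7 = 58.
Quantity traded falls to 6. At q = 6 the demand price is (110 - 6)/8 = 13 and the supply price is (7 + 6)/5 = 2.6.
Deadweight loss = ½ · (13 - 2.6) · (38 - 6) = ½ · 10.4 · 32 = 166.4.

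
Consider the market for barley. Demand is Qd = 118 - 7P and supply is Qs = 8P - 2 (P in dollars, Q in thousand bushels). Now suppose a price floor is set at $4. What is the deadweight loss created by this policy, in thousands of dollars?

0

Equilibrium: 118 - 7P = 8P - 2, so 120 = 15P and P* = 8, Q* = 62.
Since 4 is below P* = 8, the floor does not bind and the free-market outcome prevails.
Since the control does not bind, no trades are prevented and deadweight loss is zero.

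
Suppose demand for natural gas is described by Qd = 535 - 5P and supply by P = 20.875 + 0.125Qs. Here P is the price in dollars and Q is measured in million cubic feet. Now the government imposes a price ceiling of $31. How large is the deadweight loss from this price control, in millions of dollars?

Rearranging supply gives Qs = 8P - 167. Equilibrium: 535 - 5P = 8P - 167, so 702 = 13P and P* = 54, Q* = 265.
The ceiling of 31 is below the equilibrium price 54, so it binds.
At P = 31: Qd = 535 - 5·31 = 380 and Qs = 8·31 - 167 = 81.
Quantity traded falls to 81. At Q = 81 the demand price is (535 - 81)/5 = 90.8 and the supply price is (167 + 81)/8 = 31.
Deadweight loss = ½ · (90.8 - 31) · (265 - 81) = ½ · 59.8 · 184 = 5501.6.

5501.6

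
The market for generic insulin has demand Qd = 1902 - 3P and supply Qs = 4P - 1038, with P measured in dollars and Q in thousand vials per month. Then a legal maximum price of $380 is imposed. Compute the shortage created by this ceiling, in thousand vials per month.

280

Equilibrium: 1902 - 3P = 4P - 1038, so 2940 = 7P and P* = 420, Q* = 642.
The ceiling of 380 is below the equilibrium price 420, so it binds.
At P = 380: Qd = 1902 - 3·380 = 762 and Qs = 4·380 - 1038 = 482.
Shortage = Qd - Qs = 762 - 482 = 280.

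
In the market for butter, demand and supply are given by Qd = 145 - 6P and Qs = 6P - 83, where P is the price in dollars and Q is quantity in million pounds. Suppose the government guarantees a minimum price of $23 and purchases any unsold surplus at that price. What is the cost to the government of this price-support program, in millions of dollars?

Without the control the market clears where 145 - 6P = 6P - 83, i.e. P* = 19 and Q* = 31.
Since 23 > 19, the floor is binding.
At P = 23: Qd = 145 - 6·23 = 7 and Qs = 6·23 - 83 = 55.
Surplus = Qs - Qd = 48.
Government expenditure = surplus × support price = 48 × 23 = 1104.

1104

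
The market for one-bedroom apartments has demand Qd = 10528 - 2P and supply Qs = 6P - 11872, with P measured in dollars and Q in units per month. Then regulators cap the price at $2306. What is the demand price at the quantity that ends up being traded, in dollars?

Equilibrium: 10528 - 2P = 6P - 11872, so 22400 = 8P and P* = 2800, Q* = 4928.
Since 2306 < 2800, the ceiling is binding.
At P = 2306: Qd = 10528 - 2·2306 = 5916 and Qs = 6·2306 - 11872 = 1964.
Only 1964 units reach the market. On the demand curve, the marginal buyer's willingness to pay at Q = 1964 is (10528 - 1964)/2 = 4282.

4282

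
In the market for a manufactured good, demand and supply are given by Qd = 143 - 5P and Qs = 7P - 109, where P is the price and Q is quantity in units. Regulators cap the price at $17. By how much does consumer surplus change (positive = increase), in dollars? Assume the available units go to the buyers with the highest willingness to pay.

-38.4

In a free market, 143 - 5P = 7P - 109 gives the equilibrium P* = 21, Q* = 38.
Because the ceiling (17) lies below the market-clearing price, it is binding.
At P = 17: Qd = 143 - 5·17 = 58 and Qs = 7·17 - 109 = 10.
Consumer surplus without the control is ½ · (28.6 - 21) · 38 = 144.4.
With the ceiling, 10 units are sold at 17 (assume they go to the highest-value buyers). The demand price at Q = 10 is 26.6, so CS = ½ · [(28.6 - 17) + (26.6 - 17)] · 10 = 106.
Change in consumer surplus = 106 - 144.4 = -38.4.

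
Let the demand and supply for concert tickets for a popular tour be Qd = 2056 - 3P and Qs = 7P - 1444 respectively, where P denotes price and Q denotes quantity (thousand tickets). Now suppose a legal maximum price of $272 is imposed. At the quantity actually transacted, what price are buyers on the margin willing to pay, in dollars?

532

Equilibrium: 2056 - 3P = 7P - 1444, so 3500 = 10P and P* = 350, Q* = 1006.
Because the ceiling (272) lies below the market-clearing price, it is binding.
At P = 272: Qd = 2056 - 3·272 = 1240 and Qs = 7·272 - 1444 = 460.
Only 460 units reach the market. On the demand curve, the marginal buyer's willingness to pay at Q = 460 is (2056 - 460)/3 = 532.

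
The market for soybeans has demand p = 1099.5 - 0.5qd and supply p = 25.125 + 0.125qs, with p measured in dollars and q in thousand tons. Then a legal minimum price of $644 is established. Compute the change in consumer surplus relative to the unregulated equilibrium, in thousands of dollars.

-531260

Rearranging demand gives qd = 2199 - 2p; rearranging supply gives qs = 8p - 201. In a free market, 2199 - 2p = 8p - 201 gives the equilibrium p* = 240, q* = 1719.
Since 644 > 240, the floor is binding.
At p = 644: qd = 2199 - 2·644 = 911 and qs = 8·644 - 201 = 4951.
Consumer surplus without the control is ½ · (1099.5 - 240) · 1719 = 738740.25.
With the floor, consumers buy 911 units at 644, so CS = ½ · (1099.5 - 644) · 911 = 207480.25.
Change in consumer surplus = 207480.25 - 738740.25 = -531260.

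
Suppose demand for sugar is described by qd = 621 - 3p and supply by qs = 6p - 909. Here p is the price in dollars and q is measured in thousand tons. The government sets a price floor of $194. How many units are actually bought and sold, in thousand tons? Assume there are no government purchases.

Equilibrium: 621 - 3p = 6p - 909, so 1530 = 9p and p* = 170, q* = 111.
Because the floor (194) lies above the market-clearing price, it is binding.
At p = 194: qd = 621 - 3·194 = 39 and qs = 6·194 - 909 = 255.
The quantity actually transacted is the short side, demand: 39.

39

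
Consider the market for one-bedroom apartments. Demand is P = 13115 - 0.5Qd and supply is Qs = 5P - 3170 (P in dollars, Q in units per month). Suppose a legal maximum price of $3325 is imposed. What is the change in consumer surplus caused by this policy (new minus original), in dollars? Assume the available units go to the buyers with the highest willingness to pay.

6987968.75

Rearranging demand gives Qd = 26230 - 2P. Equilibrium: 26230 - 2P = 5P - 3170, so 29400 = 7P and P* = 4200, Q* = 17830.
Since 3325 < 4200, the ceiling is binding.
At P = 3325: Qd = 26230 - 2·3325 = 19580 and Qs = 5·3325 - 3170 = 13455.
Consumer surplus without the control is ½ · (13115 - 4200) · 17830 = 79477225.
With the ceiling, 13455 units are sold at 3325 (assume they go to the highest-value buyers). The demand price at Q = 13455 is 6387.5, so CS = ½ · [(13115 - 3325) + (6387.5 - 3325)] · 13455 = 86465193.75.
Change in consumer surplus = 86465193.75 - 79477225 = 6987968.75.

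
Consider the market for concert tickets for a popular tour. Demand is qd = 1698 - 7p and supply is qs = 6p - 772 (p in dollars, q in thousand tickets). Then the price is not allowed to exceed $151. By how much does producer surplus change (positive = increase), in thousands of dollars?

In a free market, 1698 - 7p = 6p - 772 gives the equilibrium p* = 190, q* = 368.
Since 151 < 190, the ceiling is binding.
At p = 151: qd = 1698 - 7·151 = 641 and qs = 6·151 - 772 = 134.
Producer surplus without the control is ½ · (190 - 386/3) · 368 = 33856/3.
With the ceiling, producers sell 134 units at 151, so PS = ½ · (151 - 386/3) · 134 = 4489/3.
Change in producer surplus = 4489/3 - 33856/3 = -9789.

-9789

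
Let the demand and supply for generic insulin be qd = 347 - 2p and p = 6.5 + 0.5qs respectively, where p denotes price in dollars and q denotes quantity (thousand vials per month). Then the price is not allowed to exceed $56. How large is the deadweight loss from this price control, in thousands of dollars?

2312

Rearranging supply gives qs = 2p - 13. Without the control the market clears where 347 - 2p = 2p - 13, i.e. p* = 90 and q* = 167.
Since 56 < 90, the ceiling is binding.
At p = 56: qd = 347 - 2·56 = 235 and qs = 2·56 - 13 = 99.
Quantity traded falls to 99. At q = 99 the demand price is (347 - 99)/2 = 124 and the supply price is (13 + 99)/2 = 56.
Deadweight loss = ½ · (124 - 56) · (167 - 99) = ½ · 68 · 68 = 2312.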